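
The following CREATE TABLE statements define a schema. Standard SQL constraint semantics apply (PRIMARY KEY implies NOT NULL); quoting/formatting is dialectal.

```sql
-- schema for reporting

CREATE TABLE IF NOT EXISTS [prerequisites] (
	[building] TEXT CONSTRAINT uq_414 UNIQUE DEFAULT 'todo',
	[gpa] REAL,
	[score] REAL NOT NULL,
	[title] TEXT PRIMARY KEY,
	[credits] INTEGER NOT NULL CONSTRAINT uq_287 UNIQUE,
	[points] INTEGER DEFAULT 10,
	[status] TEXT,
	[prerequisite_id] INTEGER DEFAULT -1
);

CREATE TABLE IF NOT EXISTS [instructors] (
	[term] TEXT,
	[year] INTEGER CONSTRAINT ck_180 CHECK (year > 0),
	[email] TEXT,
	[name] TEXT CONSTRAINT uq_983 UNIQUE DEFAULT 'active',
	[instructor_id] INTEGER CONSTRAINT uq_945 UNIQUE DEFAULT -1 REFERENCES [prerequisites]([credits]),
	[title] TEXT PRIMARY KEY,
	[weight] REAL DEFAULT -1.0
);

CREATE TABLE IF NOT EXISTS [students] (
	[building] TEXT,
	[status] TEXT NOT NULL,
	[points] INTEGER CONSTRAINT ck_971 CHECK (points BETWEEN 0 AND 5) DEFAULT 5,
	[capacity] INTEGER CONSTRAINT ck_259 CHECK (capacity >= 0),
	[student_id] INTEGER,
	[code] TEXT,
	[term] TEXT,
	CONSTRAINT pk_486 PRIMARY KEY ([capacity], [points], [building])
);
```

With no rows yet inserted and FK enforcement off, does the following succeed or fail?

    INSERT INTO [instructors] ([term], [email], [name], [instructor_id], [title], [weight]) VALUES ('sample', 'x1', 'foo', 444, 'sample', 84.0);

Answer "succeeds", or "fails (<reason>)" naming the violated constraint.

NOT NULL columns: title is supplied.
No constraint is violated.

succeeds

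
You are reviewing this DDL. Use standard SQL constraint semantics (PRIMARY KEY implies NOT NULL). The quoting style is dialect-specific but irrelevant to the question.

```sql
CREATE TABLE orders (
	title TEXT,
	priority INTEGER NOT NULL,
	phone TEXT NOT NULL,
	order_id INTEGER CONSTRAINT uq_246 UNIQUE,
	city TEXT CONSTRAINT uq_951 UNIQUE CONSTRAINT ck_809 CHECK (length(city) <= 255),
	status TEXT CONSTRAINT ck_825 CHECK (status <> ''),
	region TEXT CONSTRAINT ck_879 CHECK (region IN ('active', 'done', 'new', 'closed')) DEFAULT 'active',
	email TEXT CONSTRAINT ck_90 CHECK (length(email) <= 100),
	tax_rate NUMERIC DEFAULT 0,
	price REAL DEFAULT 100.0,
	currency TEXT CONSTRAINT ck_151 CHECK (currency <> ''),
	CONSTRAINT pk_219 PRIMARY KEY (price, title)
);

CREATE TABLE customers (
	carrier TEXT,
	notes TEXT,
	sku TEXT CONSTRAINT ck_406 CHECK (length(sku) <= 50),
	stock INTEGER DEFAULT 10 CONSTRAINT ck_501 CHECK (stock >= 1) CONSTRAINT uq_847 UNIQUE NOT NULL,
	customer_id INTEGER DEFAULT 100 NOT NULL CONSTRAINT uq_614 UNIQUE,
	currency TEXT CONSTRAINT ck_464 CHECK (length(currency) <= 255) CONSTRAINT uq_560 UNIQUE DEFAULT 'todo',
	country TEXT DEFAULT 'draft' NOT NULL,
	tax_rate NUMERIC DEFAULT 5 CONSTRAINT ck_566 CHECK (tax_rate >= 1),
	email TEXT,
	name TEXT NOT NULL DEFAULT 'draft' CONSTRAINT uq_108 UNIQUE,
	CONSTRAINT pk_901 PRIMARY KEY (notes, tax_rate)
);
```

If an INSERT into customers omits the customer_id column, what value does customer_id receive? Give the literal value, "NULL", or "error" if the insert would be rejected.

customer_id has an explicit DEFAULT 100.
When the column is omitted from an INSERT, that default is used.

100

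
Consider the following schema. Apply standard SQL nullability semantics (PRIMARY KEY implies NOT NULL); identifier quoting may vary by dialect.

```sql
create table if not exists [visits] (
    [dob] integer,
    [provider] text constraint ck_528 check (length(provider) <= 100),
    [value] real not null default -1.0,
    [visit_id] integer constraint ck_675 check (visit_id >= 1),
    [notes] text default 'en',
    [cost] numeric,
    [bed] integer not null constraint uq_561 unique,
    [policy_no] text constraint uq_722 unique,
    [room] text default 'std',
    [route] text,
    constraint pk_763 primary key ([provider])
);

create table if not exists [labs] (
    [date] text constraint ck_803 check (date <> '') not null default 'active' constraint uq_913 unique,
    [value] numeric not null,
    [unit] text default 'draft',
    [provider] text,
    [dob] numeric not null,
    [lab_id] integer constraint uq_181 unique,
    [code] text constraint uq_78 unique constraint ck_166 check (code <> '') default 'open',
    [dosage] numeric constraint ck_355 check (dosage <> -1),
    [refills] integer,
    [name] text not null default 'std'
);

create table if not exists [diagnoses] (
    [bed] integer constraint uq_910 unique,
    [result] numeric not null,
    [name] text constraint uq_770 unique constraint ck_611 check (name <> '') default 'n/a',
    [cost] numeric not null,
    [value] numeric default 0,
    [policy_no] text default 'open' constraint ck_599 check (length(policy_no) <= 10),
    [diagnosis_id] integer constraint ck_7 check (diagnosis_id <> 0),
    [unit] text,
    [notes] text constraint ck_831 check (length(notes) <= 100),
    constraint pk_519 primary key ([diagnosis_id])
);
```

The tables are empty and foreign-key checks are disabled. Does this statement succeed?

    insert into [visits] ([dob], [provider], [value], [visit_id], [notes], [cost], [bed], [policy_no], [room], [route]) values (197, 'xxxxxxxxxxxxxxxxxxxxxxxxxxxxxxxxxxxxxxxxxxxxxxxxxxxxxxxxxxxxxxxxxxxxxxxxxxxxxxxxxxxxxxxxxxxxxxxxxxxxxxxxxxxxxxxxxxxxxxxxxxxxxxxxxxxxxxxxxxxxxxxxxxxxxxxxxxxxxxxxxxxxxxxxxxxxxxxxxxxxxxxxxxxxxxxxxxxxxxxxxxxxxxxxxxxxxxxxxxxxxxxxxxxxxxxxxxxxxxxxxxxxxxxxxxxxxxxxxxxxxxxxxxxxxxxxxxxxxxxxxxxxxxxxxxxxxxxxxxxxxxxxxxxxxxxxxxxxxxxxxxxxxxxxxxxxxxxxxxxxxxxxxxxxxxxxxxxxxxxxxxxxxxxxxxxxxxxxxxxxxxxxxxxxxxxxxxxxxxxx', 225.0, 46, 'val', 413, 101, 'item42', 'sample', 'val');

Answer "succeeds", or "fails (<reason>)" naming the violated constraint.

The value 'xxxxxxxxxxxxxxxxxxxxxxxxxxxxxxxxxxxxxxxxxxxxxxxxxxxxxxxxxxxxxxxxxxxxxxxxxxxxxxxxxxxxxxxxxxxxxxxxxxxxxxxxxxxxxxxxxxxxxxxxxxxxxxxxxxxxxxxxxxxxxxxxxxxxxxxxxxxxxxxxxxxxxxxxxxxxxxxxxxxxxxxxxxxxxxxxxxxxxxxxxxxxxxxxxxxxxxxxxxxxxxxxxxxxxxxxxxxxxxxxxxxxxxxxxxxxxxxxxxxxxxxxxxxxxxxxxxxxxxxxxxxxxxxxxxxxxxxxxxxxxxxxxxxxxxxxxxxxxxxxxxxxxxxxxxxxxxxxxxxxxxxxxxxxxxxxxxxxxxxxxxxxxxxxxxxxxxxxxxxxxxxxxxxxxxxxxxxxxxxx' for provider violates CHECK (length(provider) <= 100).

fails (CHECK on provider)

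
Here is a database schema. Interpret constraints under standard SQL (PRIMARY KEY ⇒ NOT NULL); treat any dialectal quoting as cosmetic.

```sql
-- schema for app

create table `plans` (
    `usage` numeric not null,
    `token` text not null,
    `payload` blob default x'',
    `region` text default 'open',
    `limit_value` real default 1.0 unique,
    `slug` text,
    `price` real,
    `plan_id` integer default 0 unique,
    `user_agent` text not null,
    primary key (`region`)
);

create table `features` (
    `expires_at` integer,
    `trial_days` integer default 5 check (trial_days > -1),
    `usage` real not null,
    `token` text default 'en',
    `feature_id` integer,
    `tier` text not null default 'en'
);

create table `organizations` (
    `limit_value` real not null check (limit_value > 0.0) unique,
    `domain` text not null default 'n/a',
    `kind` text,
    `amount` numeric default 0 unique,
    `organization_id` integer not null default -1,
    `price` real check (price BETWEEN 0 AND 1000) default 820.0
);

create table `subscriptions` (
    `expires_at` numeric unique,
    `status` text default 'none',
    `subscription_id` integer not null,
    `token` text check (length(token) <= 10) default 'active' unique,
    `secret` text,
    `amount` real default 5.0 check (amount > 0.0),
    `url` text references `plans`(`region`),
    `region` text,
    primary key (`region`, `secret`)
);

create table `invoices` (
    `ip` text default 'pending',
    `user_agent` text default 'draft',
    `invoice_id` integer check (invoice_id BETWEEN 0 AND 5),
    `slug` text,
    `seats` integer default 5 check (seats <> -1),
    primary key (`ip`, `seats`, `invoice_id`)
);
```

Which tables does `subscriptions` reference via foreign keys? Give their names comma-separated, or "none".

plans

- url REFERENCES plans(region).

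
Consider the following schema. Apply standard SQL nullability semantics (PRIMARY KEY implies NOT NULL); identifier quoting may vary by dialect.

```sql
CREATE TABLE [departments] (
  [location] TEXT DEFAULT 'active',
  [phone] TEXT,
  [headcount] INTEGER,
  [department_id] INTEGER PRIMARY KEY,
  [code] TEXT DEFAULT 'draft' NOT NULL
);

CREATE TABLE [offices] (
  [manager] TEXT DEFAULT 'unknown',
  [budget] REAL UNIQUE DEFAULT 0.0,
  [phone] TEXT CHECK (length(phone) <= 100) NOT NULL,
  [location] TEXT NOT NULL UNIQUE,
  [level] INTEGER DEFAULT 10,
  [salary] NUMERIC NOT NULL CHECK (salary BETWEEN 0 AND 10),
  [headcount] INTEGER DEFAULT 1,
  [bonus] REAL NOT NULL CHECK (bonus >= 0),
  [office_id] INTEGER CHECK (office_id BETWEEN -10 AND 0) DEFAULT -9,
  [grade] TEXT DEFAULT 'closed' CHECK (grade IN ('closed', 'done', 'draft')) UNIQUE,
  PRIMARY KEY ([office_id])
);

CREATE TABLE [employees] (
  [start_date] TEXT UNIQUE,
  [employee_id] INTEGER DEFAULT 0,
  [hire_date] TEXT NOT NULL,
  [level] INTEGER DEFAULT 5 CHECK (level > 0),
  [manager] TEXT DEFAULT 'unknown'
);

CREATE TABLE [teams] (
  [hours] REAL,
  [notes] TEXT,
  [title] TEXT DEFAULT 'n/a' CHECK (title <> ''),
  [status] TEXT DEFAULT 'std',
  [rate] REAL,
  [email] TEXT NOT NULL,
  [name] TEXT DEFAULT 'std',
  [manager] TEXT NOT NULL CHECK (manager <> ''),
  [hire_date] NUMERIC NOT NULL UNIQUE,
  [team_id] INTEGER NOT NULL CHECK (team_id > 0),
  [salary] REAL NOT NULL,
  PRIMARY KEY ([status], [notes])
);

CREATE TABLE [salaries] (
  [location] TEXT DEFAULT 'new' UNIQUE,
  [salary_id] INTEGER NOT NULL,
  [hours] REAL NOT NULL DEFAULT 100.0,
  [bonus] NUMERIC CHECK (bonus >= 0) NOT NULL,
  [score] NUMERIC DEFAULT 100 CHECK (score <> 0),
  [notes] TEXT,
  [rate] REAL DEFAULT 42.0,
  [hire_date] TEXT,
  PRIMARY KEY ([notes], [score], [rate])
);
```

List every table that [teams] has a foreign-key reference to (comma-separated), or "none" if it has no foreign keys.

none

No column in teams has a REFERENCES clause.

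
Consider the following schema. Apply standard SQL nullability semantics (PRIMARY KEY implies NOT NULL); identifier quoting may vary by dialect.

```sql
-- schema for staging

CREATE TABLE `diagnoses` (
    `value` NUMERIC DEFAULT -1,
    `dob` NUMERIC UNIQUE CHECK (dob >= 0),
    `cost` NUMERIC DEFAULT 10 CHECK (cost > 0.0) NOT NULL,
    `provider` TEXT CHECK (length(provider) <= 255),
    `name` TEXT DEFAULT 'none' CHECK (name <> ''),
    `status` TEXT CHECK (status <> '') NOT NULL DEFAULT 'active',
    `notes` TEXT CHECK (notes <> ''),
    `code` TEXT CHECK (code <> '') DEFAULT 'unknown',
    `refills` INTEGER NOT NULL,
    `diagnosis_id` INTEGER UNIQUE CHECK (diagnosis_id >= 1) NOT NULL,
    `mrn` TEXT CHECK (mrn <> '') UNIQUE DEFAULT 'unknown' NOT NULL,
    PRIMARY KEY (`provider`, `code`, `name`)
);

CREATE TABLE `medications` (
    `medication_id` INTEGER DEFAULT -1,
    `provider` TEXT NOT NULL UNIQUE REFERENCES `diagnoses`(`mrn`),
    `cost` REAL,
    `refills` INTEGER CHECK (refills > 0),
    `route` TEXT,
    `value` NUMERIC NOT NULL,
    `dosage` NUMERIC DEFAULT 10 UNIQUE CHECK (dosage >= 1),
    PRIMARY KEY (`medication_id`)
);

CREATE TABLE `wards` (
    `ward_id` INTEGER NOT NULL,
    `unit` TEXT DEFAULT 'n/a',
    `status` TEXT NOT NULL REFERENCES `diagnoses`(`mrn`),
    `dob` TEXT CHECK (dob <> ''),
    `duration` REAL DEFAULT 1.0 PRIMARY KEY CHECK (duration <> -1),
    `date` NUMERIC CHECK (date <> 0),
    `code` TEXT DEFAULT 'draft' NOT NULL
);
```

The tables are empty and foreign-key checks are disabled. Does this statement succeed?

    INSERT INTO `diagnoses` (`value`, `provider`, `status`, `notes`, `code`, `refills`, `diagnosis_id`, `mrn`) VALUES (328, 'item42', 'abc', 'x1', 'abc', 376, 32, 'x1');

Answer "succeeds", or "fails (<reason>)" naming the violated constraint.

NOT NULL columns: code is supplied; cost defaults to 10; diagnosis_id is supplied; mrn is supplied; name defaults to 'none'; provider is supplied; refills is supplied; status is supplied.
CHECK constraints: 'item42' satisfies (length(provider) <= 255); 'abc' satisfies (status <> ''); 'x1' satisfies (notes <> ''); 'abc' satisfies (code <> ''); 32 satisfies (diagnosis_id >= 1); 'x1' satisfies (mrn <> '').
No constraint is violated.

succeeds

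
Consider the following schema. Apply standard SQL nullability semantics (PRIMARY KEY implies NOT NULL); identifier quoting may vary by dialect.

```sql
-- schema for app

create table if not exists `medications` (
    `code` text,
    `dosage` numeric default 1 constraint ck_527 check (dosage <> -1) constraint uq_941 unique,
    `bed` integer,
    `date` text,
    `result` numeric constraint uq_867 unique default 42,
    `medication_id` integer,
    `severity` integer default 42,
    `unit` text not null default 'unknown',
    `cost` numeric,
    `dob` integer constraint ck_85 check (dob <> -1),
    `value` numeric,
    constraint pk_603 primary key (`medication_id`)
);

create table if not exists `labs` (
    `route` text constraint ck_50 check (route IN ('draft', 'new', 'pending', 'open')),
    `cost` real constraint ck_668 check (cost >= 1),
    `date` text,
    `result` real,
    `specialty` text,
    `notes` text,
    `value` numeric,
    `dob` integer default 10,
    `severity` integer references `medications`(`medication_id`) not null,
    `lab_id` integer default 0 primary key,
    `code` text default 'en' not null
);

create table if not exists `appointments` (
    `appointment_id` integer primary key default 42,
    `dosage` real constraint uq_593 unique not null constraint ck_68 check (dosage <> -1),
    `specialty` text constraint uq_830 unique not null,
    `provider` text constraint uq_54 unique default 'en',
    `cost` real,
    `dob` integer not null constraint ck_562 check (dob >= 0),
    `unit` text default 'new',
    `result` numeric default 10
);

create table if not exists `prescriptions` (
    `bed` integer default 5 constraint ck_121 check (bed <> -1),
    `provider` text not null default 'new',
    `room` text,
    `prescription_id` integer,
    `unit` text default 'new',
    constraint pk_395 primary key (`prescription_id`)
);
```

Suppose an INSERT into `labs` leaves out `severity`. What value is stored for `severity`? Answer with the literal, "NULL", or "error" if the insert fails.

severity has no DEFAULT clause.
Omitting it would insert NULL, but it is declared NOT NULL, so the INSERT fails.

error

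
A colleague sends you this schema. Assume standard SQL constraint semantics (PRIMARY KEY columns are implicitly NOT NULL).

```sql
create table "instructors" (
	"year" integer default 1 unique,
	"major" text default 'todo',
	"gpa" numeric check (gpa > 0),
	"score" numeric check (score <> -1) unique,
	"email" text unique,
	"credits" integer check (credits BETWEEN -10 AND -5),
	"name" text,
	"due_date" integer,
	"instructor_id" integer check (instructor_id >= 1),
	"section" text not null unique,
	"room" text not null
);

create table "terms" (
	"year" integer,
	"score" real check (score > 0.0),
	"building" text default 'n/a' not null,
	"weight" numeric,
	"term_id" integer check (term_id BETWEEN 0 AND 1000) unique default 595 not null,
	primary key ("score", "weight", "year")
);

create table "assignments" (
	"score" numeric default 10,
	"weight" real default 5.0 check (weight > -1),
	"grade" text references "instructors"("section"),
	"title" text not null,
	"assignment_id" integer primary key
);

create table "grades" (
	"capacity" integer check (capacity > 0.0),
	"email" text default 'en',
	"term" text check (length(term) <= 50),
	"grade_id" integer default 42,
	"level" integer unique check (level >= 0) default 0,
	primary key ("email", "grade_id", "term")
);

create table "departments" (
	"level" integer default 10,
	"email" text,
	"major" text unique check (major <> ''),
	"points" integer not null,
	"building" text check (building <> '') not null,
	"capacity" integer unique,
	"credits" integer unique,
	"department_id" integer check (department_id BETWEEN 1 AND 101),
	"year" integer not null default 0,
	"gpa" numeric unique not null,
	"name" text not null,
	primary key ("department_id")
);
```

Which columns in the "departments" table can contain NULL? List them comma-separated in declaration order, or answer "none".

level, email, major, capacity, credits

- level: DEFAULT only fills an omitted column; an explicit NULL is still allowed → nullable.
- email: no NOT NULL constraint applies → nullable.
- major: CHECK does not forbid NULL (a CHECK constraint passes when its expression is NULL) → nullable.
- points: declared NOT NULL → not nullable.
- building: declared NOT NULL → not nullable.
- capacity: UNIQUE does not imply NOT NULL → nullable.
- credits: UNIQUE does not imply NOT NULL → nullable.
- department_id: part of the PRIMARY KEY, which implies NOT NULL → not nullable.
- year: declared NOT NULL → not nullable.
- gpa: declared NOT NULL → not nullable.
- name: declared NOT NULL → not nullable.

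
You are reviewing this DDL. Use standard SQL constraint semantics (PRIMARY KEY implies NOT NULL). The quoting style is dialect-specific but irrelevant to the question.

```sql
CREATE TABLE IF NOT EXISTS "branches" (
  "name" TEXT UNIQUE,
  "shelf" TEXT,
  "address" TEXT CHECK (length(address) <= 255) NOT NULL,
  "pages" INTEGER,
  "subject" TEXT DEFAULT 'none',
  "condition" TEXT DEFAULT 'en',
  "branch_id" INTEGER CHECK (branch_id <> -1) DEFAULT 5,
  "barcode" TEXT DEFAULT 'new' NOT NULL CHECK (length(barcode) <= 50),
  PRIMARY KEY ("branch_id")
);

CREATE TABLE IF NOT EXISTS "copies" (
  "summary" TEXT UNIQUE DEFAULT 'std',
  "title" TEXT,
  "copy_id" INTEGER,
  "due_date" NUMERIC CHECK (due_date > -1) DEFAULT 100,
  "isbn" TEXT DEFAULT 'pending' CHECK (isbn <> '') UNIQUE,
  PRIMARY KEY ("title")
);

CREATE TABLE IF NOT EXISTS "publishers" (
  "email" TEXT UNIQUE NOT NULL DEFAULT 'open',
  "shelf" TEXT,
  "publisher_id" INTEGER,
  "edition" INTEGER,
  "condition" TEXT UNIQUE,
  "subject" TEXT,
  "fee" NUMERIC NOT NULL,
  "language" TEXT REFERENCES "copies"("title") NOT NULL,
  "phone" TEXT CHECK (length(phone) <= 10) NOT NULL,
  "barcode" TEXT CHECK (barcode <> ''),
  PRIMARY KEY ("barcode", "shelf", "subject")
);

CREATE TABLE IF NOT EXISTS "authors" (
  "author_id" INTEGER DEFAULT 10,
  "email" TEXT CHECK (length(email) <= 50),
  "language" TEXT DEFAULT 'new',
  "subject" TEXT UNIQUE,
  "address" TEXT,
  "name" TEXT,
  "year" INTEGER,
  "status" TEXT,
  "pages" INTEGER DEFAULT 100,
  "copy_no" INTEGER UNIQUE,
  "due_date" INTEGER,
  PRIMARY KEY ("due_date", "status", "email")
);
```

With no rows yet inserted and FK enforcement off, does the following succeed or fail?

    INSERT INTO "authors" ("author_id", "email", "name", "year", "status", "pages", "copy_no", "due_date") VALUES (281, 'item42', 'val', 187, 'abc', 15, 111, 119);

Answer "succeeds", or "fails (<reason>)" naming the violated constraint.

succeeds

NOT NULL columns: due_date is supplied; email is supplied; status is supplied.
CHECK constraints: 'item42' satisfies (length(email) <= 50).
No constraint is violated.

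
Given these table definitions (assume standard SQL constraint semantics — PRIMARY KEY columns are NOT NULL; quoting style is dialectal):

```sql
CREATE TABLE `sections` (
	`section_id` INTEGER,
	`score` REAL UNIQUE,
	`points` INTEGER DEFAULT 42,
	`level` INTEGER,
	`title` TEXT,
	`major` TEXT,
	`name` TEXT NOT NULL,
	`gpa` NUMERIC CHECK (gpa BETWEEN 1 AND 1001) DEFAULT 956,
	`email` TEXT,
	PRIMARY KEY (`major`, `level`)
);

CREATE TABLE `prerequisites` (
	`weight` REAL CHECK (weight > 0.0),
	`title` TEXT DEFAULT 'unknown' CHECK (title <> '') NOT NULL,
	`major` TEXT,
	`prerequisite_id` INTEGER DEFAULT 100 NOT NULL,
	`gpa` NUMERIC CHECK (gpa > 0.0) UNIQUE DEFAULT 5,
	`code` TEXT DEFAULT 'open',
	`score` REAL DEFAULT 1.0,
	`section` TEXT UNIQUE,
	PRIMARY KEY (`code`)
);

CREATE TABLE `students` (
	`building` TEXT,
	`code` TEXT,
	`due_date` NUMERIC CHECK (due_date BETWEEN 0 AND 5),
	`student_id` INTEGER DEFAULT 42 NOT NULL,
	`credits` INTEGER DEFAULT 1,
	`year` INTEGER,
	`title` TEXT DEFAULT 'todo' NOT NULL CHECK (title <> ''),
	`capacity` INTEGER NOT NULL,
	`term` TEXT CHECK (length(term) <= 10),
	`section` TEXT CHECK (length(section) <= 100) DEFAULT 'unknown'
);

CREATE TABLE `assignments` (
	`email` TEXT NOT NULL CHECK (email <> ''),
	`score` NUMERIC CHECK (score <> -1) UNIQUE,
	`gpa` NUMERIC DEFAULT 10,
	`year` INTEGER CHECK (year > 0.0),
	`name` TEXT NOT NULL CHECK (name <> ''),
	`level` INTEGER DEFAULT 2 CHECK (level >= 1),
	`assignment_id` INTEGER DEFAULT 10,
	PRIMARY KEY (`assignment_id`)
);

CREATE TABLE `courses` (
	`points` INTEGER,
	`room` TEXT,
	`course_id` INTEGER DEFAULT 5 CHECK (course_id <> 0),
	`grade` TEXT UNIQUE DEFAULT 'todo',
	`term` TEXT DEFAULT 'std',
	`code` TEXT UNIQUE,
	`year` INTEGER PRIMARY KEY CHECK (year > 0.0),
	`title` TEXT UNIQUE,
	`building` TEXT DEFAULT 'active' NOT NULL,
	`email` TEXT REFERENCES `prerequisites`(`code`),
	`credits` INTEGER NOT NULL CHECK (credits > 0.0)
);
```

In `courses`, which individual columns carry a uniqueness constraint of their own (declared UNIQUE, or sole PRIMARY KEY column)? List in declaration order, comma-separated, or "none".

- points: no UNIQUE or single-column PK constraint.
- room: no UNIQUE or single-column PK constraint.
- course_id: no UNIQUE or single-column PK constraint.
- grade: declared UNIQUE → unique.
- term: no UNIQUE or single-column PK constraint.
- code: declared UNIQUE → unique.
- year: single-column PRIMARY KEY → unique.
- title: declared UNIQUE → unique.
- building: no UNIQUE or single-column PK constraint.
- email: no UNIQUE or single-column PK constraint.
- credits: no UNIQUE or single-column PK constraint.

grade, code, year, title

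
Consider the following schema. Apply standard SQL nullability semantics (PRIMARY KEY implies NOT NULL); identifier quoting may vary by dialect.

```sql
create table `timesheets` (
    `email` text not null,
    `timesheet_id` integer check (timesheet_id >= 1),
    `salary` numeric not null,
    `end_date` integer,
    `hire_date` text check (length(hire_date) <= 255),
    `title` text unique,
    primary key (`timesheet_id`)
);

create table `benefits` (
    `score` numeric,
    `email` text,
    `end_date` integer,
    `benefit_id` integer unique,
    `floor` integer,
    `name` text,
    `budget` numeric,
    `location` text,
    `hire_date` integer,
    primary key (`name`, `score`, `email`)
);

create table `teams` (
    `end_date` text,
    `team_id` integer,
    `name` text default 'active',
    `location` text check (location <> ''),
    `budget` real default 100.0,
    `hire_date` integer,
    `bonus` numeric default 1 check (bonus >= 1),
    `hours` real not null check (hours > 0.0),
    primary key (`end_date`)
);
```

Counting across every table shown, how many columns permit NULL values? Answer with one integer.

timesheets: 3 nullable (end_date, hire_date, title — PK (timesheet_id) and explicit NOT NULL columns excluded).
benefits: 6 nullable (end_date, benefit_id, floor, budget, location, hire_date — PK (name, score, email) and explicit NOT NULL columns excluded).
teams: 6 nullable (team_id, name, location, budget, hire_date, bonus — PK (end_date) and explicit NOT NULL columns excluded).
Total: 3 + 6 + 6 = 15.

15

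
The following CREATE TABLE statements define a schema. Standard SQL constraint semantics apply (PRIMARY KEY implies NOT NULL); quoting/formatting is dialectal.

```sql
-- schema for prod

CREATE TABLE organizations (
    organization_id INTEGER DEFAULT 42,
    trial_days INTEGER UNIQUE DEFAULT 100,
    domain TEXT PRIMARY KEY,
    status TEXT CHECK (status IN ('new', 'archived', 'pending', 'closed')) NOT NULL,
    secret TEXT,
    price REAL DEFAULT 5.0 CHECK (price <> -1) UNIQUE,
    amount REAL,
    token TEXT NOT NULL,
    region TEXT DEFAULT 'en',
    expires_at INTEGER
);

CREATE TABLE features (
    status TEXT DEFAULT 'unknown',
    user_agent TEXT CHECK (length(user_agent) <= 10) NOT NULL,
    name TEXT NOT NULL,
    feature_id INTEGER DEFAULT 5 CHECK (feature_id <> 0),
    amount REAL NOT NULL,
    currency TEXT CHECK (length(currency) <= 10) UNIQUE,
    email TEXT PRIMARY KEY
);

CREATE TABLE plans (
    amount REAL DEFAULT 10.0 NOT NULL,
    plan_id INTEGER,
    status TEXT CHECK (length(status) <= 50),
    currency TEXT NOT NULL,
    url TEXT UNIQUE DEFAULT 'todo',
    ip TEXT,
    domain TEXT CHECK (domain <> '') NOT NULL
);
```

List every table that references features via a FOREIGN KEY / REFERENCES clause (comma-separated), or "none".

none

No REFERENCES clause anywhere in the schema names features.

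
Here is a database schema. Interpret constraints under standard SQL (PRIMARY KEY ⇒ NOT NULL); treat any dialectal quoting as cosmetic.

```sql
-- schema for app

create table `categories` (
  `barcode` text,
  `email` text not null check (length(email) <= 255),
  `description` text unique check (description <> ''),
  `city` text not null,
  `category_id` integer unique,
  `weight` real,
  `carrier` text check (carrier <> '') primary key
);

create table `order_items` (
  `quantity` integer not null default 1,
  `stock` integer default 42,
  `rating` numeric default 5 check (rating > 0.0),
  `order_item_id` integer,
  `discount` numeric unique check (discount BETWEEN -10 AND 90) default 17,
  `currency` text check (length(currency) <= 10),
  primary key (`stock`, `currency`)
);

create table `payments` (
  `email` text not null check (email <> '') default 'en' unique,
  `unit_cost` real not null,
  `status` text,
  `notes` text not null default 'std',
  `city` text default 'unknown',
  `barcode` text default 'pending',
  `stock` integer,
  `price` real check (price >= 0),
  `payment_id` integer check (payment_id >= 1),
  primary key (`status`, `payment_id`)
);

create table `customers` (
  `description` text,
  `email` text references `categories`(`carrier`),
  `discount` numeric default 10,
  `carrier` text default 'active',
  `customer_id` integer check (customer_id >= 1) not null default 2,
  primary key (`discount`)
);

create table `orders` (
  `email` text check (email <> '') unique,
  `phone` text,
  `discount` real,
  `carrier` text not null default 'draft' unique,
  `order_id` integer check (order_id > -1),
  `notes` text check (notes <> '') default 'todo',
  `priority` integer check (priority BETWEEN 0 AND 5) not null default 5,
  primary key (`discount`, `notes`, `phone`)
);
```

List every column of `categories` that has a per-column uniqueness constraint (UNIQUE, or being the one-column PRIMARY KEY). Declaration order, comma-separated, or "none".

- barcode: no UNIQUE or single-column PK constraint.
- email: no UNIQUE or single-column PK constraint.
- description: declared UNIQUE → unique.
- city: no UNIQUE or single-column PK constraint.
- category_id: declared UNIQUE → unique.
- weight: no UNIQUE or single-column PK constraint.
- carrier: single-column PRIMARY KEY → unique.

description, category_id, carrier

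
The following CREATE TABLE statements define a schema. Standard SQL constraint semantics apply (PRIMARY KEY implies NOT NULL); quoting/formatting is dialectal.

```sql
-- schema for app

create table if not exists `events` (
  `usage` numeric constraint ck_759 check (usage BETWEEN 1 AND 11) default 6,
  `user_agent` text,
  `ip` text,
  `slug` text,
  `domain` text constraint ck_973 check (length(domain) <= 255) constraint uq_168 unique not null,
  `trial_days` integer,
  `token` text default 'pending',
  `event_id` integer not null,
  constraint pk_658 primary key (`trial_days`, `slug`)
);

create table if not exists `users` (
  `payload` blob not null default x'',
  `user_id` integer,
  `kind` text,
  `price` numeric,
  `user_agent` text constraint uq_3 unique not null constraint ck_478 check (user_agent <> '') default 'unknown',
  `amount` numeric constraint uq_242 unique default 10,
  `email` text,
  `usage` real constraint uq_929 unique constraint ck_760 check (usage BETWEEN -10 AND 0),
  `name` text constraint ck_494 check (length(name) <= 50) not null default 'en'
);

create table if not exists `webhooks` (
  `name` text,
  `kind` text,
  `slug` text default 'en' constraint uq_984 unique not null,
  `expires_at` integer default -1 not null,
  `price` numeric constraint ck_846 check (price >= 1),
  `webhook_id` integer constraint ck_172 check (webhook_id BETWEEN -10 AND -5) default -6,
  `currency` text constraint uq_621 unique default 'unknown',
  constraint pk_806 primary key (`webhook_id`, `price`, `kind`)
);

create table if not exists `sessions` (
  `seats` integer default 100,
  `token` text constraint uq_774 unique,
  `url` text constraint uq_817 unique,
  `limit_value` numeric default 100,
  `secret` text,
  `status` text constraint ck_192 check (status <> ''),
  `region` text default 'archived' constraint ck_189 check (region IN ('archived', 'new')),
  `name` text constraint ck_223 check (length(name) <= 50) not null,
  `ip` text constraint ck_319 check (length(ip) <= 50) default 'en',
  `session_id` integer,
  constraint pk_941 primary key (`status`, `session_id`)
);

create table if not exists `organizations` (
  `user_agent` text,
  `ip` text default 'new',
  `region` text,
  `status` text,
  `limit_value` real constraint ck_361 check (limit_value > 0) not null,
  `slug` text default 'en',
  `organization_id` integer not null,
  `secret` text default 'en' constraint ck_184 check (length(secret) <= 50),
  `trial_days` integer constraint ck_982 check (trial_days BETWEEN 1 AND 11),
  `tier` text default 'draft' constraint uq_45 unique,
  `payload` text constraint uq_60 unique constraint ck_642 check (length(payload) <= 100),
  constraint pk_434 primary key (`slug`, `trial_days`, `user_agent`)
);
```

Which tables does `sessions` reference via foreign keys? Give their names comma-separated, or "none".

none

No column in sessions has a REFERENCES clause.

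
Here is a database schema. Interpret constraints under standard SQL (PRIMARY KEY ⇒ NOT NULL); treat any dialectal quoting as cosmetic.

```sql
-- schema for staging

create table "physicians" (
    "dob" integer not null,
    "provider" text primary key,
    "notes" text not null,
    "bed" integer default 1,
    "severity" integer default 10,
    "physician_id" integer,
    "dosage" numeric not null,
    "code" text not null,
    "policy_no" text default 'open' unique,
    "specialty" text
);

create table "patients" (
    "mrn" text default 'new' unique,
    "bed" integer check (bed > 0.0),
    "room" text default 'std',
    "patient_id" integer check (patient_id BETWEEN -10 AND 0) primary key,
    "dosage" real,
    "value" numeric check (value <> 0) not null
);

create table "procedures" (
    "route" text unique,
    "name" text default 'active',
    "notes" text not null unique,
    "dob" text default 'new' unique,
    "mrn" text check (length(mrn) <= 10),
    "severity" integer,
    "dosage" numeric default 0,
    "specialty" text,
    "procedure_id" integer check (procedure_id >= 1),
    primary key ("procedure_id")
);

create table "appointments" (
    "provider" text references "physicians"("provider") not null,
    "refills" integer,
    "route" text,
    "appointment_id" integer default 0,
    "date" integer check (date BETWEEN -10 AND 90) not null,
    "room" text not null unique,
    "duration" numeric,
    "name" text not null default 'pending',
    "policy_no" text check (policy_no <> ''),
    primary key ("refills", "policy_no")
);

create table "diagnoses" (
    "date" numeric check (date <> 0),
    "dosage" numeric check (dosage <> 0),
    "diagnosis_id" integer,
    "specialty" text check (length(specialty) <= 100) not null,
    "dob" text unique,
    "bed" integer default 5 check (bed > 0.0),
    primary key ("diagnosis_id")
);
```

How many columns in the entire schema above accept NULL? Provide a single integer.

physicians: 5 nullable (bed, severity, physician_id, policy_no, specialty — PK (provider) and explicit NOT NULL columns excluded).
patients: 4 nullable (mrn, bed, room, dosage — PK (patient_id) and explicit NOT NULL columns excluded).
procedures: 7 nullable (route, name, dob, mrn, severity, dosage, specialty — PK (procedure_id) and explicit NOT NULL columns excluded).
appointments: 3 nullable (route, appointment_id, duration — PK (refills, policy_no) and explicit NOT NULL columns excluded).
diagnoses: 4 nullable (date, dosage, dob, bed — PK (diagnosis_id) and explicit NOT NULL columns excluded).
Total: 5 + 4 + 7 + 3 + 4 = 23.

23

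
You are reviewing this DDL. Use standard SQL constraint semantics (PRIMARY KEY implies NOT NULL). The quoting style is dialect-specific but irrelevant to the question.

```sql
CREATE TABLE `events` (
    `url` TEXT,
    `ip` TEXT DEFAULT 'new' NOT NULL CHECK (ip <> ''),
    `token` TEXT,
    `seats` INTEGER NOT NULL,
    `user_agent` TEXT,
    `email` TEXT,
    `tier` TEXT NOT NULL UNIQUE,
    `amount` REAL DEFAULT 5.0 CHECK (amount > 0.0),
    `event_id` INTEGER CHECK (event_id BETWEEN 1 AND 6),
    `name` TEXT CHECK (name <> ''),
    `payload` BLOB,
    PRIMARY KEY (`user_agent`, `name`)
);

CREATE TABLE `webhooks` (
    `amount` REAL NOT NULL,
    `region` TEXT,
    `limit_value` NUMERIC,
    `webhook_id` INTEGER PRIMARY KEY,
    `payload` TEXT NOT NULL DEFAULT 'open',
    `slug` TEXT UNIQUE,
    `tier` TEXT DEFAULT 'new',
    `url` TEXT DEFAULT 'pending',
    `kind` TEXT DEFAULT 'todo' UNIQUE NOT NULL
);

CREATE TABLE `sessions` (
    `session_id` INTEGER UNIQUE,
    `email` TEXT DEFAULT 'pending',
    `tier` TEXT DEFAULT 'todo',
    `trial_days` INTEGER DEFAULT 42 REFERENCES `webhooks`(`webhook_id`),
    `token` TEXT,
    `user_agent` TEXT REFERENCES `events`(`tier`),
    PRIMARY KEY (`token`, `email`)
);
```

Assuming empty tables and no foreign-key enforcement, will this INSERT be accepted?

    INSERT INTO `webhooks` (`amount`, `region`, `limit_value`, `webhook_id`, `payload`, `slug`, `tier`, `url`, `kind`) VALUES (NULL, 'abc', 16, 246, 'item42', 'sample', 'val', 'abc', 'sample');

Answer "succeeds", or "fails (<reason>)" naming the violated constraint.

amount is explicitly set to NULL, but amount is declared NOT NULL.

fails (NOT NULL on amount)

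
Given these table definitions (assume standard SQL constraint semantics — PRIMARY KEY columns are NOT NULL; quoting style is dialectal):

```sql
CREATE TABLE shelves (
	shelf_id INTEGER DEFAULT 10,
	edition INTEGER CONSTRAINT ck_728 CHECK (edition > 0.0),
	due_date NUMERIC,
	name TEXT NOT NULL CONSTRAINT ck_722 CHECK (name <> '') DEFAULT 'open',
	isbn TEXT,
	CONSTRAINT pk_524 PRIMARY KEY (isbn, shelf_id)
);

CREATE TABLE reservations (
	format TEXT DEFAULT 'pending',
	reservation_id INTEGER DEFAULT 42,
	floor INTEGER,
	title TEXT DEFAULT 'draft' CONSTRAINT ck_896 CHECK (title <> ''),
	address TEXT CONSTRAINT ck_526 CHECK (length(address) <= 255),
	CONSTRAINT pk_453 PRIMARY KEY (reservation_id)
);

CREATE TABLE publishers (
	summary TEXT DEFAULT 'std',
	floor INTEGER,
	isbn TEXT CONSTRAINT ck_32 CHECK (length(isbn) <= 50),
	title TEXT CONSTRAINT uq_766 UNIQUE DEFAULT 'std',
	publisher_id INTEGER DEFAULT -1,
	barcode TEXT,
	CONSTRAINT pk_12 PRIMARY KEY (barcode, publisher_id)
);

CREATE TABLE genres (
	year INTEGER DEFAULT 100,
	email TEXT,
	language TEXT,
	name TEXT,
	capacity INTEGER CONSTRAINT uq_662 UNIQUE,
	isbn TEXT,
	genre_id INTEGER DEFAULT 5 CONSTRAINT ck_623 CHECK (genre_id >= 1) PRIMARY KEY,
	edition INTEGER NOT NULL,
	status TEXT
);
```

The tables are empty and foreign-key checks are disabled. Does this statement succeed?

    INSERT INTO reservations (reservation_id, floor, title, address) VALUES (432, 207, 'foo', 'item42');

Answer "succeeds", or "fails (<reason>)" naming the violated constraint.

succeeds

NOT NULL columns: reservation_id is supplied.
CHECK constraints: 'foo' satisfies (title <> ''); 'item42' satisfies (length(address) <= 255).
No constraint is violated.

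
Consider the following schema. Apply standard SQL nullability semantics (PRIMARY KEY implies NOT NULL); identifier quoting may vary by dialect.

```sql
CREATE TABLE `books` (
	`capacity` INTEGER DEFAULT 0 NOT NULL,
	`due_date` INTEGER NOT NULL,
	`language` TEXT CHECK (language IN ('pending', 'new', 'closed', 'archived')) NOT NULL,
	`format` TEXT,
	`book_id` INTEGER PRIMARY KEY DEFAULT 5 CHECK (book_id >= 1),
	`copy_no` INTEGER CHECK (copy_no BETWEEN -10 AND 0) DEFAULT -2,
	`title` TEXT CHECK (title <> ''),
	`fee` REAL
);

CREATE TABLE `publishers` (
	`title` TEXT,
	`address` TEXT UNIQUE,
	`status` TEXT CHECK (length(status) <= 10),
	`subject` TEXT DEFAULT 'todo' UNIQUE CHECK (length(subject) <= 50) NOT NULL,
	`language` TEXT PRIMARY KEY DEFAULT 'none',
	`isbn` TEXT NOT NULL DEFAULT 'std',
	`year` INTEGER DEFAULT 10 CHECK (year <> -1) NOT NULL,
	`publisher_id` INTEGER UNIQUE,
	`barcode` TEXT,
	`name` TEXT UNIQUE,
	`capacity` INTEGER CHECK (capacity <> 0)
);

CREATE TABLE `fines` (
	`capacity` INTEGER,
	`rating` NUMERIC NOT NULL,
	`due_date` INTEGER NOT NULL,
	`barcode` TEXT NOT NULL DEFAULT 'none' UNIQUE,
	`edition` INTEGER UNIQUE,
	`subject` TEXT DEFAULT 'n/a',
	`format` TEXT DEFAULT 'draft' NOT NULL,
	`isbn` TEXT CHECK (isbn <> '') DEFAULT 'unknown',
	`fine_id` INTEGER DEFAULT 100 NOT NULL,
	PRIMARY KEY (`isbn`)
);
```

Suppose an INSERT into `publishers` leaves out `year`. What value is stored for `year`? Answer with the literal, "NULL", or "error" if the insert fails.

10

year has an explicit DEFAULT 10.
When the column is omitted from an INSERT, that default is used.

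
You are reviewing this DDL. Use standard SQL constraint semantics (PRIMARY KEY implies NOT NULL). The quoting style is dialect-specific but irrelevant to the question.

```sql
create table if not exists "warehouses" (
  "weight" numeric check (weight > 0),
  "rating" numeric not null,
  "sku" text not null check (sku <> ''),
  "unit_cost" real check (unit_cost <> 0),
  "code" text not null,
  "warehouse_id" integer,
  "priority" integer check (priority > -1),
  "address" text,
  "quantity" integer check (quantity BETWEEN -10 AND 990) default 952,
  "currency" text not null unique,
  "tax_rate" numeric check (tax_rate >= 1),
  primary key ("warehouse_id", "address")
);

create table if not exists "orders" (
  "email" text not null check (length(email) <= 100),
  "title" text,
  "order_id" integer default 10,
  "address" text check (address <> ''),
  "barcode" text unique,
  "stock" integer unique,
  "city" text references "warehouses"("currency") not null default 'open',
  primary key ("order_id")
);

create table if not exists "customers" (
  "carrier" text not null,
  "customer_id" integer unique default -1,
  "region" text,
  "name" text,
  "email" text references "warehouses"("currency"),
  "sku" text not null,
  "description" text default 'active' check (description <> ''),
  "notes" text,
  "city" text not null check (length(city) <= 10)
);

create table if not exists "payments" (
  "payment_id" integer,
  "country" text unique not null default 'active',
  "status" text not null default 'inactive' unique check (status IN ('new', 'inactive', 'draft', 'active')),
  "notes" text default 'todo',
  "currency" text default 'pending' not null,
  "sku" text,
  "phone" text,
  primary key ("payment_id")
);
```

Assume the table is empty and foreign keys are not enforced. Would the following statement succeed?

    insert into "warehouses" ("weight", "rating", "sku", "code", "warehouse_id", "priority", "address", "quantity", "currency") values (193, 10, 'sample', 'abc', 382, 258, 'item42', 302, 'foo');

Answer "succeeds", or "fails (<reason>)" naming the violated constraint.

succeeds

NOT NULL columns: address is supplied; code is supplied; currency is supplied; rating is supplied; sku is supplied; warehouse_id is supplied.
CHECK constraints: 193 satisfies (weight > 0); 'sample' satisfies (sku <> ''); 258 satisfies (priority > -1); 302 satisfies (quantity BETWEEN -10 AND 990).
No constraint is violated.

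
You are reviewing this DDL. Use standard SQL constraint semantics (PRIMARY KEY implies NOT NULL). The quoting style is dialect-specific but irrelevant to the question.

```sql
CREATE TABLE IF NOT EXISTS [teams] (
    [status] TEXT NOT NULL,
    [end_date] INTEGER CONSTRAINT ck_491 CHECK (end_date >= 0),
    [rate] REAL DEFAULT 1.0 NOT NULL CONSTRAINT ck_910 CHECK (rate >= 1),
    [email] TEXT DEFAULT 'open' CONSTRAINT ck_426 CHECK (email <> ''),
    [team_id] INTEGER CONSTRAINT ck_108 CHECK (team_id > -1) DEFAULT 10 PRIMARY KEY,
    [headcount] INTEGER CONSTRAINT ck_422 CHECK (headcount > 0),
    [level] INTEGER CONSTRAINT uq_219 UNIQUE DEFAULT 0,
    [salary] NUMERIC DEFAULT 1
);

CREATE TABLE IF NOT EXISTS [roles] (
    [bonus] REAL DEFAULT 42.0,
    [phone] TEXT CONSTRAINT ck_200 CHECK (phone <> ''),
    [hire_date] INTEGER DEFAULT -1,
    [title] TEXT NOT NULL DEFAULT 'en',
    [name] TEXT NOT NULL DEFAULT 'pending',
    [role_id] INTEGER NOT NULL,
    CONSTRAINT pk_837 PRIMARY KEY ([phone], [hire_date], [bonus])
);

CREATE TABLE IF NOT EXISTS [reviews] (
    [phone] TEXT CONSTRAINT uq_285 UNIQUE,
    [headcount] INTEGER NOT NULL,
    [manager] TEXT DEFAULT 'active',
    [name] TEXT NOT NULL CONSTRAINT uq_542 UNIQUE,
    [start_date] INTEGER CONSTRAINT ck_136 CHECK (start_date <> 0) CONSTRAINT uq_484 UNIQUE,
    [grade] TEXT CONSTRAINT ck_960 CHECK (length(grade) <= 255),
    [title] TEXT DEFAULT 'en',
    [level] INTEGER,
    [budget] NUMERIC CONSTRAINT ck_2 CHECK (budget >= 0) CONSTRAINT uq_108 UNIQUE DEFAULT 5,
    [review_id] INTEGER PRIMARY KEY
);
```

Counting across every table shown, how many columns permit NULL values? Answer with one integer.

teams: 5 nullable (end_date, email, headcount, level, salary — PK (team_id) and explicit NOT NULL columns excluded).
roles: 0 nullable (none — PK (phone, hire_date, bonus) and explicit NOT NULL columns excluded).
reviews: 7 nullable (phone, manager, start_date, grade, title, level, budget — PK (review_id) and explicit NOT NULL columns excluded).
Total: 5 + 0 + 7 = 12.

12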